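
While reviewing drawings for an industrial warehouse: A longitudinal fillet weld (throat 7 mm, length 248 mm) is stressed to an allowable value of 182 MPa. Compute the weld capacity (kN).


Strength = throat * length * allowable stress
= 7 * 248 * 182 N
= 315952 N
= 315.95 kN

315.95 kN


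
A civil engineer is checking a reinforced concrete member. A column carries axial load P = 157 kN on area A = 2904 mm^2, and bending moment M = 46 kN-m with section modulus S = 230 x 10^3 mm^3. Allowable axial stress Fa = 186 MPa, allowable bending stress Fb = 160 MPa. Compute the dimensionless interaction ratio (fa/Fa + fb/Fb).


f_a = P / A = 157000.0 / 2904 = 54.0634 MPa
f_b = M / S = 46000000.0 / 230000.0 = 200.0 MPa
Ratio = f_a / Fa + f_b / Fb
= 54.0634 / 186 + 200.0 / 160
= 1.5407 (dimensionless)

1.5407 (dimensionless)


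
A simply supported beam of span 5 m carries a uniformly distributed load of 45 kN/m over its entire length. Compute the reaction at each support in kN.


Total load = w * L = 45 * 5 = 225 kN
By symmetry, each reaction R = total / 2 = 225 / 2 = 112.5 kN

112.5 kN


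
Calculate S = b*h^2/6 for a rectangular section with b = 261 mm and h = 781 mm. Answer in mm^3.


S = b * h^2 / 6
= 261 * 781^2 / 6
= 261 * 609961 / 6
= 26533303.5 mm^3

26533303.5 mm^3


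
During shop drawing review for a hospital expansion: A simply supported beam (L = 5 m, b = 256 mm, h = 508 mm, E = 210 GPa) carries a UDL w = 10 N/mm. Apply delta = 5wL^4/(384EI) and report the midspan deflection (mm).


I = 256 * 508^3 / 12 = 2796725589.33 mm^4
L = 5000.0 mm, w = 10 N/mm, E = 210000.0 MPa
delta = 5 * w * L^4 / (384 * E * I)
= 5 * 10 * 5000.0^4 / (384 * 210000.0 * 2796725589.33)
= 0.1386 mm

0.1386 mm


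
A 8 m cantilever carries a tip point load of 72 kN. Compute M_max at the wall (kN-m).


For a cantilever with a point load at the free end:
M_max = P * L = 72 * 8 = 576 kN-m

576 kN-m


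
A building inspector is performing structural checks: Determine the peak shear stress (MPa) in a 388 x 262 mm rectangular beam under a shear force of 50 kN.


A = b * h = 388 * 262 = 101656 mm^2
V = 50 kN = 50000.0 N
tau_max = 1.5 * V / A = 1.5 * 50000.0 / 101656
= 0.7378 MPa

0.7378 MPa


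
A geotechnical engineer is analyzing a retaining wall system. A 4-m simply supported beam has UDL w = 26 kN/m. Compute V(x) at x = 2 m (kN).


R_A = w * L / 2 = 26 * 4 / 2 = 52.0 kN
V(x) = R_A - w * x = 52.0 - 26 * 2
= 0.0 kN

0.0 kN


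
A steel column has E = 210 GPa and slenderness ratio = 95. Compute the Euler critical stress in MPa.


sigma_cr = pi^2 * E / lambda^2
= 9.8696 * 210000.0 / 95^2
= 9.8696 * 210000.0 / 9025
= 229.6528 MPa

229.6528 MPa


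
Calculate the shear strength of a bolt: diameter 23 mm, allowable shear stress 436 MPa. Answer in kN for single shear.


A = pi * d^2 / 4 = pi * 23^2 / 4 = 415.4756 mm^2
V = f_v * A / 1000 = 436 * 415.4756 / 1000
= 181.1474 kN

181.1474 kN


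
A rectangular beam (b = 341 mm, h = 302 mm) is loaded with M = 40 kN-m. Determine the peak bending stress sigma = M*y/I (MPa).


I = b * h^3 / 12 = 341 * 302^3 / 12 = 782697527.33 mm^4
y = h / 2 = 302 / 2 = 151.0 mm
M = 40 kN-m = 40000000.0 N-mm
sigma = M * y / I = 40000000.0 * 151.0 / 782697527.33
= 7.72 MPa

7.72 MPa


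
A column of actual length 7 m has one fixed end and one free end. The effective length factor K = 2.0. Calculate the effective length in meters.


L_eff = K * L
= 2.0 * 7
= 14.0 m

14.0 m


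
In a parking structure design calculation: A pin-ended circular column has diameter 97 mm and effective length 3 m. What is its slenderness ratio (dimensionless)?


Radius of gyration r = d / 4 = 97 / 4 = 24.25 mm
L_eff = 3000.0 mm
Slenderness ratio = L / r = 3000.0 / 24.25 = 123.71 (dimensionless)

123.71 (dimensionless)


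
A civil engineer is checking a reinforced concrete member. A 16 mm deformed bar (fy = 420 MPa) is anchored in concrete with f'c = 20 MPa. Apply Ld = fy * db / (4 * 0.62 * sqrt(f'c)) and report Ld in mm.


Ld = (fy * db) / (4 * 0.62 * sqrt(f'c))
= (420 * 16) / (4 * 0.62 * sqrt(20))
= 6720 / 11.0909
= 605.9 mm

605.9 mm


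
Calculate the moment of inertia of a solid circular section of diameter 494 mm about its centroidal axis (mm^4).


r = d / 2 = 494 / 2 = 247.0 mm
I = pi * r^4 / 4 = pi * 247.0^4 / 4
= 2923328996.8 mm^4

2923328996.8 mm^4


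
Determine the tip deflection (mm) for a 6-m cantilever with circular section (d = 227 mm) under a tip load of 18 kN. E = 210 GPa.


I = pi * d^4 / 64 = pi * 227^4 / 64 = 130338682.73 mm^4
L = 6000.0 mm, P = 18000.0 N, E = 210000.0 MPa
delta = P * L^3 / (3 * E * I)
= 18000.0 * 6000.0^3 / (3 * 210000.0 * 130338682.73)
= 47.3492 mm

47.3492 mm


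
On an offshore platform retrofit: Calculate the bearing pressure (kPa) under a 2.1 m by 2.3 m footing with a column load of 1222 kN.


A = 2.1 * 2.3 = 4.83 m^2
q = P / A = 1222 / 4.83
= 253.0021 kPa

253.0021 kPa


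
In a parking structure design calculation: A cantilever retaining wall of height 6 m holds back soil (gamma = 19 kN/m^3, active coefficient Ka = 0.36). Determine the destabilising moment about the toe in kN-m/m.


Pa = 0.5 * Ka * gamma * H^2
= 0.5 * 0.36 * 19 * 6^2
= 123.12 kN/m
Arm = H / 3 = 6 / 3 = 2.0 m
Mo = Pa * arm = Pa * H / 3 = 123.12 * 6 / 3 = 246.24 kN-m/m

246.24 kN-m/m


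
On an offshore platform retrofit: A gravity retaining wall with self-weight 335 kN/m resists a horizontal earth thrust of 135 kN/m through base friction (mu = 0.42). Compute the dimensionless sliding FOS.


Resisting force = mu * W = 0.42 * 335 = 140.7 kN/m
FOS = Resisting / Driving = 140.7 / 135
= 1.0422 (dimensionless)

1.0422 (dimensionless)


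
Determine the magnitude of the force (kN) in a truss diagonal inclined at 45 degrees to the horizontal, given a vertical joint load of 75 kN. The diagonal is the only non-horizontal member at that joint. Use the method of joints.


At the joint, only the diagonal has a vertical component, so vertical equilibrium gives:
F * sin(45) = 75
F = 75 / sin(45)
= 75 / 0.707107
= 106.07 kN

106.07 kN


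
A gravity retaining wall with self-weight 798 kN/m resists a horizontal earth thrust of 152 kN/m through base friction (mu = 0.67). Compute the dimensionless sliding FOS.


Resisting force = mu * W = 0.67 * 798 = 534.66 kN/m
FOS = Resisting / Driving = 534.66 / 152
= 3.5175 (dimensionless)

3.5175 (dimensionless)


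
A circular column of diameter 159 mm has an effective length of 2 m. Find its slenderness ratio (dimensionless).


Radius of gyration r = d / 4 = 159 / 4 = 39.75 mm
L_eff = 2000.0 mm
Slenderness ratio = L / r = 2000.0 / 39.75 = 50.31 (dimensionless)

50.31 (dimensionless)


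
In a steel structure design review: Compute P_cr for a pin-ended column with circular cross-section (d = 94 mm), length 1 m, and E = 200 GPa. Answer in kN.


I = pi * d^4 / 64 = 3832492.5 mm^4
L = 1000.0 mm
P_cr = pi^2 * E * I / L^2
= 9.8696 * 200000.0 * 3832492.5 / 1000.0^2
= 7565036.96 N = 7565.037 kN

7565.037 kN


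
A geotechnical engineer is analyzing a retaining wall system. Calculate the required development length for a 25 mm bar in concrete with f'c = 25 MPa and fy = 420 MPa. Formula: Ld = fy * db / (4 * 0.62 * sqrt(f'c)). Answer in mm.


Ld = (fy * db) / (4 * 0.62 * sqrt(f'c))
= (420 * 25) / (4 * 0.62 * sqrt(25))
= 10500 / 12.4
= 846.77 mm

846.77 mm


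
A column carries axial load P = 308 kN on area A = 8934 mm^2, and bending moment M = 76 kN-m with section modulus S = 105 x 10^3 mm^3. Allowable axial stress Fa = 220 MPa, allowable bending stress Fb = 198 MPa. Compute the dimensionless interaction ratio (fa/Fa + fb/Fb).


f_a = P / A = 308000.0 / 8934 = 34.475 MPa
f_b = M / S = 76000000.0 / 105000.0 = 723.8095 MPa
Ratio = f_a / Fa + f_b / Fb
= 34.475 / 220 + 723.8095 / 198
= 3.8123 (dimensionless)

3.8123 (dimensionless)


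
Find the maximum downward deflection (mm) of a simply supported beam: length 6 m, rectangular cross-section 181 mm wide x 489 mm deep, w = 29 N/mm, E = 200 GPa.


I = 181 * 489^3 / 12 = 1763696715.75 mm^4
L = 6000.0 mm, w = 29 N/mm, E = 200000.0 MPa
delta = 5 * w * L^4 / (384 * E * I)
= 5 * 29 * 6000.0^4 / (384 * 200000.0 * 1763696715.75)
= 1.3874 mm

1.3874 mm


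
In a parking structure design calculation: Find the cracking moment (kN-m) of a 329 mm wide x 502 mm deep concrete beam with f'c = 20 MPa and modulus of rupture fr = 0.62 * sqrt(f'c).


fr = 0.62 * sqrt(20) = 0.62 * 4.4721 = 2.7727 MPa
I = 329 * 502^3 / 12 = 3468373052.67 mm^4
y_t = 251.0 mm
M_cr = fr * I / y_t = 2.7727 * 3468373052.67 / 251.0 N-mm
= 38.3141 kN-m

38.3141 kN-m


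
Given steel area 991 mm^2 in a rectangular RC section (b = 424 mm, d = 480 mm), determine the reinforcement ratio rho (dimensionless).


rho = As / (b * d)
= 991 / (424 * 480)
= 991 / 203520
= 0.004869 (dimensionless)

0.004869 (dimensionless)


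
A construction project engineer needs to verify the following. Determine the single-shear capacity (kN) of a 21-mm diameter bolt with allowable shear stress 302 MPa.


A = pi * d^2 / 4 = pi * 21^2 / 4 = 346.3606 mm^2
V = f_v * A / 1000 = 302 * 346.3606 / 1000
= 104.6009 kN

104.6009 kN


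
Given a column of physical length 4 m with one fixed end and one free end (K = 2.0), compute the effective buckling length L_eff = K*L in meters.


L_eff = K * L
= 2.0 * 4
= 8.0 m

8.0 m


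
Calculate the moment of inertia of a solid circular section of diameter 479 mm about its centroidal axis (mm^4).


r = d / 2 = 479 / 2 = 239.5 mm
I = pi * r^4 / 4 = pi * 239.5^4 / 4
= 2584115686.37 mm^4

2584115686.37 mm^4


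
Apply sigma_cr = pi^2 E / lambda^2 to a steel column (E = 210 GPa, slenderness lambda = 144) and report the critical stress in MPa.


sigma_cr = pi^2 * E / lambda^2
= 9.8696 * 210000.0 / 144^2
= 9.8696 * 210000.0 / 20736
= 99.9526 MPa

99.9526 MPa


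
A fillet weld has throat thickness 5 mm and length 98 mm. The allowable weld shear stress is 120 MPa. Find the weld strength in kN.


Strength = throat * length * allowable stress
= 5 * 98 * 120 N
= 58800 N
= 58.8 kN

58.8 kN


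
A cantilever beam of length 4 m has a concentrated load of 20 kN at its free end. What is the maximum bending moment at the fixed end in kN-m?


For a cantilever with a point load at the free end:
M_max = P * L = 20 * 4 = 80 kN-m

80 kN-m


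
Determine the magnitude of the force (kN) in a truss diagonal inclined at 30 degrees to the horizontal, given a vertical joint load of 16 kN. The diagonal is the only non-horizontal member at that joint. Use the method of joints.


At the joint, only the diagonal has a vertical component, so vertical equilibrium gives:
F * sin(30) = 16
F = 16 / sin(30)
= 16 / 0.5
= 32.0 kN

32.0 kN


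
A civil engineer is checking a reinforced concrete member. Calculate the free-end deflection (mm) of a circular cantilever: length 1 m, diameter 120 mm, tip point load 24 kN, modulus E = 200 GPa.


I = pi * d^4 / 64 = pi * 120^4 / 64 = 10178760.2 mm^4
L = 1000.0 mm, P = 24000.0 N, E = 200000.0 MPa
delta = P * L^3 / (3 * E * I)
= 24000.0 * 1000.0^3 / (3 * 200000.0 * 10178760.2)
= 3.9298 mm

3.9298 mm


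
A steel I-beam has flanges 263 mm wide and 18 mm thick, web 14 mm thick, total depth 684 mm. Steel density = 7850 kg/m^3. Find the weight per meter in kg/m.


A_flanges = 2 * 263 * 18 = 9468 mm^2
A_web = (684 - 2 * 18) * 14 = 9072 mm^2
A_total = 9468 + 9072 = 18540 mm^2 = 0.018540 m^2
Weight = rho * A = 7850 * 0.018540 = 145.539 kg/m

145.539 kg/m


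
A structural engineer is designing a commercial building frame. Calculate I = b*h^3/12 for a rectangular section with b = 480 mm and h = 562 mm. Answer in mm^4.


I = b * h^3 / 12
= 480 * 562^3 / 12
= 480 * 177504328 / 12
= 7100173120.0 mm^4

7100173120.0 mm^4


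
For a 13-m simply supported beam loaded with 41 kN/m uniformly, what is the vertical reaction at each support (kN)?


Total load = w * L = 41 * 13 = 533 kN
By symmetry, each reaction R = total / 2 = 533 / 2 = 266.5 kN

266.5 kN


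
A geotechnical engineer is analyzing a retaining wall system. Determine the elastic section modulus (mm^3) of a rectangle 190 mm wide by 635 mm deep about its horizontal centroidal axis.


S = b * h^2 / 6
= 190 * 635^2 / 6
= 190 * 403225 / 6
= 12768791.67 mm^3

12768791.67 mm^3


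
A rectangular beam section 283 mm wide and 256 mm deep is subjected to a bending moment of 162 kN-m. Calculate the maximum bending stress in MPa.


I = b * h^3 / 12 = 283 * 256^3 / 12 = 395662677.33 mm^4
y = h / 2 = 256 / 2 = 128.0 mm
M = 162 kN-m = 162000000.0 N-mm
sigma = M * y / I = 162000000.0 * 128.0 / 395662677.33
= 52.41 MPa

52.41 MPa


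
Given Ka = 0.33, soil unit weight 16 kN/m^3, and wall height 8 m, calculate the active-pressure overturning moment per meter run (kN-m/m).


Pa = 0.5 * Ka * gamma * H^2
= 0.5 * 0.33 * 16 * 8^2
= 168.96 kN/m
Arm = H / 3 = 8 / 3 = 2.6667 m
Mo = Pa * arm = Pa * H / 3 = 168.96 * 8 / 3 = 450.56 kN-m/m

450.56 kN-m/m


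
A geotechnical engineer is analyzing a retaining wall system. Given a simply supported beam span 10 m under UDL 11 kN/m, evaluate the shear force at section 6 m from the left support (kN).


R_A = w * L / 2 = 11 * 10 / 2 = 55.0 kN
V(x) = R_A - w * x = 55.0 - 11 * 6
= -11.0 kN

-11.0 kN


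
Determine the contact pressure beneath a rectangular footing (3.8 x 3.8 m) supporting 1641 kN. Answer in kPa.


A = 3.8 * 3.8 = 14.44 m^2
q = P / A = 1641 / 14.44
= 113.6427 kPa

113.6427 kPa


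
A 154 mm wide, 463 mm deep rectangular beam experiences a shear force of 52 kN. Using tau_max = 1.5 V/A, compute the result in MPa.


A = b * h = 154 * 463 = 71302 mm^2
V = 52 kN = 52000.0 N
tau_max = 1.5 * V / A = 1.5 * 52000.0 / 71302
= 1.0939 MPa

1.0939 MPa


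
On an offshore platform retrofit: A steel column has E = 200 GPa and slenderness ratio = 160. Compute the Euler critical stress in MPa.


sigma_cr = pi^2 * E / lambda^2
= 9.8696 * 200000.0 / 160^2
= 9.8696 * 200000.0 / 25600
= 77.1063 MPa

77.1063 MPa


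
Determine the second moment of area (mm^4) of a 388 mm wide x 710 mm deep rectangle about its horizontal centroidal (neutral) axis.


I = b * h^3 / 12
= 388 * 710^3 / 12
= 388 * 357911000 / 12
= 11572455666.67 mm^4

11572455666.67 mm^4


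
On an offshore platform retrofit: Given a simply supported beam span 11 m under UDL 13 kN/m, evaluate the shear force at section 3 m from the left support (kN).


R_A = w * L / 2 = 13 * 11 / 2 = 71.5 kN
V(x) = R_A - w * x = 71.5 - 13 * 3
= 32.5 kN

32.5 kN


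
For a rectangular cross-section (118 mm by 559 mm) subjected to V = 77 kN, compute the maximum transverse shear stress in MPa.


A = b * h = 118 * 559 = 65962 mm^2
V = 77 kN = 77000.0 N
tau_max = 1.5 * V / A = 1.5 * 77000.0 / 65962
= 1.751 MPa

1.751 MPa


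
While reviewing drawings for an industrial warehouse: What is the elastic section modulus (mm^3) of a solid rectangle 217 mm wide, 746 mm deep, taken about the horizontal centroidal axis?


S = b * h^2 / 6
= 217 * 746^2 / 6
= 217 * 556516 / 6
= 20127328.67 mm^3

20127328.67 mm^3


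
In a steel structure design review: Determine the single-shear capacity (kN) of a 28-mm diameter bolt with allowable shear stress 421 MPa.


A = pi * d^2 / 4 = pi * 28^2 / 4 = 615.7522 mm^2
V = f_v * A / 1000 = 421 * 615.7522 / 1000
= 259.2317 kN

259.2317 kN


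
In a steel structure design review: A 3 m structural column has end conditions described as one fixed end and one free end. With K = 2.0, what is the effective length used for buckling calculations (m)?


L_eff = K * L
= 2.0 * 3
= 6.0 m

6.0 m


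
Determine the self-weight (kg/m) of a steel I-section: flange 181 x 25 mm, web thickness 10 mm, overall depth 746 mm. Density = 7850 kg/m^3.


A_flanges = 2 * 181 * 25 = 9050 mm^2
A_web = (746 - 2 * 25) * 10 = 6960 mm^2
A_total = 9050 + 6960 = 16010 mm^2 = 0.016010 m^2
Weight = rho * A = 7850 * 0.016010 = 125.6785 kg/m

125.6785 kg/m


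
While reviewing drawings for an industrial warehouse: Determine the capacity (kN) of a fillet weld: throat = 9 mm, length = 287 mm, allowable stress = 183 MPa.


Strength = throat * length * allowable stress
= 9 * 287 * 183 N
= 472689 N
= 472.69 kN

472.69 kN


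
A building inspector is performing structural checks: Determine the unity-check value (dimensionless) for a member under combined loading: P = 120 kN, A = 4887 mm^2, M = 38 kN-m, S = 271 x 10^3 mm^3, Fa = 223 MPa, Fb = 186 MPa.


f_a = P / A = 120000.0 / 4887 = 24.5549 MPa
f_b = M / S = 38000000.0 / 271000.0 = 140.2214 MPa
Ratio = f_a / Fa + f_b / Fb
= 24.5549 / 223 + 140.2214 / 186
= 0.864 (dimensionless)

0.864 (dimensionless)


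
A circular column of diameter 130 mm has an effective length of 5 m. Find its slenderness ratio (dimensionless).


Radius of gyration r = d / 4 = 130 / 4 = 32.5 mm
L_eff = 5000.0 mm
Slenderness ratio = L / r = 5000.0 / 32.5 = 153.85 (dimensionless)

153.85 (dimensionless)


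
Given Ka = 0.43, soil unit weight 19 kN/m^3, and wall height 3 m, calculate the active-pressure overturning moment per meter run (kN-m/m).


Pa = 0.5 * Ka * gamma * H^2
= 0.5 * 0.43 * 19 * 3^2
= 36.765 kN/m
Arm = H / 3 = 3 / 3 = 1.0 m
Mo = Pa * arm = Pa * H / 3 = 36.765 * 3 / 3 = 36.765 kN-m/m

36.765 kN-m/m


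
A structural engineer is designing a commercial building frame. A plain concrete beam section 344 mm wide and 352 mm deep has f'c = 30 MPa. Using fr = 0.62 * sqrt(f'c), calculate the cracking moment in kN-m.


fr = 0.62 * sqrt(30) = 0.62 * 5.4772 = 3.3959 MPa
I = 344 * 352^3 / 12 = 1250273962.67 mm^4
y_t = 176.0 mm
M_cr = fr * I / y_t = 3.3959 * 1250273962.67 / 176.0 N-mm
= 24.1238 kN-m

24.1238 kN-m


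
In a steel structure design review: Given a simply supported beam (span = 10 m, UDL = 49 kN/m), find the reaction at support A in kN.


Total load = w * L = 49 * 10 = 490 kN
By symmetry, each reaction R = total / 2 = 490 / 2 = 245.0 kN

245.0 kN


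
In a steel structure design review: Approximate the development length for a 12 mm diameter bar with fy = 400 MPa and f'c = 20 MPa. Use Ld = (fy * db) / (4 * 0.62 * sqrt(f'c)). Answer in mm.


Ld = (fy * db) / (4 * 0.62 * sqrt(f'c))
= (400 * 12) / (4 * 0.62 * sqrt(20))
= 4800 / 11.0909
= 432.79 mm

432.79 mm


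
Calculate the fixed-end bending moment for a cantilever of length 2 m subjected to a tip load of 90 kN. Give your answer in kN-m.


For a cantilever with a point load at the free end:
M_max = P * L = 90 * 2 = 180 kN-m

180 kN-m


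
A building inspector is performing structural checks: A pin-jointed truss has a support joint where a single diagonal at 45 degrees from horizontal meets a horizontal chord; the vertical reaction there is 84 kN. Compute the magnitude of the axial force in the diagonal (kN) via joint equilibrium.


At the joint, only the diagonal has a vertical component, so vertical equilibrium gives:
F * sin(45) = 84
F = 84 / sin(45)
= 84 / 0.707107
= 118.79 kN

118.79 kN


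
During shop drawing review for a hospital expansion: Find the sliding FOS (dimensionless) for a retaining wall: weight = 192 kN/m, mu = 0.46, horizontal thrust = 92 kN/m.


Resisting force = mu * W = 0.46 * 192 = 88.32 kN/m
FOS = Resisting / Driving = 88.32 / 92
= 0.96 (dimensionless)

0.96 (dimensionless)


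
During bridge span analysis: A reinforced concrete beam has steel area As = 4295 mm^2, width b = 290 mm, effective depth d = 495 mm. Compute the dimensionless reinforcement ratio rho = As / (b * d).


rho = As / (b * d)
= 4295 / (290 * 495)
= 4295 / 143550
= 0.02992 (dimensionless)

0.02992 (dimensionless)


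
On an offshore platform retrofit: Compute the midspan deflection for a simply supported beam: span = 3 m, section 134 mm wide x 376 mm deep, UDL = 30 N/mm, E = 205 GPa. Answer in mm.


I = 134 * 376^3 / 12 = 593590698.67 mm^4
L = 3000.0 mm, w = 30 N/mm, E = 205000.0 MPa
delta = 5 * w * L^4 / (384 * E * I)
= 5 * 30 * 3000.0^4 / (384 * 205000.0 * 593590698.67)
= 0.26 mm

0.26 mm


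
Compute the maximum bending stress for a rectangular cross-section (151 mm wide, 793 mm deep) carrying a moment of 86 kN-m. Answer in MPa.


I = b * h^3 / 12 = 151 * 793^3 / 12 = 6275022150.58 mm^4
y = h / 2 = 793 / 2 = 396.5 mm
M = 86 kN-m = 86000000.0 N-mm
sigma = M * y / I = 86000000.0 * 396.5 / 6275022150.58
= 5.43 MPa

5.43 MPa


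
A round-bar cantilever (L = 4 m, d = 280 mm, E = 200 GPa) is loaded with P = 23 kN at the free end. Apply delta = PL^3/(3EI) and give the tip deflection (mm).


I = pi * d^4 / 64 = pi * 280^4 / 64 = 301718558.45 mm^4
L = 4000.0 mm, P = 23000.0 N, E = 200000.0 MPa
delta = P * L^3 / (3 * E * I)
= 23000.0 * 4000.0^3 / (3 * 200000.0 * 301718558.45)
= 8.1312 mm

8.1312 mm


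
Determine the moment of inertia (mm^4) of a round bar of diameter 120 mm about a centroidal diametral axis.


r = d / 2 = 120 / 2 = 60.0 mm
I = pi * r^4 / 4 = pi * 60.0^4 / 4
= 10178760.2 mm^4

10178760.2 mm^4


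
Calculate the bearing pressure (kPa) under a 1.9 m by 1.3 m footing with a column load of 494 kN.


A = 1.9 * 1.3 = 2.47 m^2
q = P / A = 494 / 2.47
= 200.0 kPa

200.0 kPa


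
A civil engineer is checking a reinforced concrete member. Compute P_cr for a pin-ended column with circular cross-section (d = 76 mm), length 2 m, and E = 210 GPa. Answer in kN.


I = pi * d^4 / 64 = 1637661.98 mm^4
L = 2000.0 mm
P_cr = pi^2 * E * I / L^2
= 9.8696 * 210000.0 * 1637661.98 / 2000.0^2
= 848561.49 N = 848.5615 kN

848.5615 kN


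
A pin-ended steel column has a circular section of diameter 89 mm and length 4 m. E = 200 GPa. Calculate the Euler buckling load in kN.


I = pi * d^4 / 64 = 3079852.55 mm^4
L = 4000.0 mm
P_cr = pi^2 * E * I / L^2
= 9.8696 * 200000.0 * 3079852.55 / 4000.0^2
= 379961.58 N = 379.9616 kN

379.9616 kN


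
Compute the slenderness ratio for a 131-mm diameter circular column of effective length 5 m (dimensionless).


Radius of gyration r = d / 4 = 131 / 4 = 32.75 mm
L_eff = 5000.0 mm
Slenderness ratio = L / r = 5000.0 / 32.75 = 152.67 (dimensionless)

152.67 (dimensionless)


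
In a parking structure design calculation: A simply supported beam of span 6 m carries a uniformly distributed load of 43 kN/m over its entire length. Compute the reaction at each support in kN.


Total load = w * L = 43 * 6 = 258 kN
By symmetry, each reaction R = total / 2 = 258 / 2 = 129.0 kN

129.0 kN


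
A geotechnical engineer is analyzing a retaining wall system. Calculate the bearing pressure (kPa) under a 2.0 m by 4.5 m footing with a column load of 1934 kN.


A = 2.0 * 4.5 = 9.0 m^2
q = P / A = 1934 / 9.0
= 214.8889 kPa

214.8889 kPa


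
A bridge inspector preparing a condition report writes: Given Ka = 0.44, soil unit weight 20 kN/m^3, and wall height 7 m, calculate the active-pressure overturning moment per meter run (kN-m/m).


Pa = 0.5 * Ka * gamma * H^2
= 0.5 * 0.44 * 20 * 7^2
= 215.6 kN/m
Arm = H / 3 = 7 / 3 = 2.3333 m
Mo = Pa * arm = Pa * H / 3 = 215.6 * 7 / 3 = 503.0667 kN-m/m

503.0667 kN-m/m


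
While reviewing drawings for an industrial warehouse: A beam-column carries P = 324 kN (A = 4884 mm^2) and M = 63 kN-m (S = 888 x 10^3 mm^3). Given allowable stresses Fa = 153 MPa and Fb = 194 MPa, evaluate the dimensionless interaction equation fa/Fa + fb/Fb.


f_a = P / A = 324000.0 / 4884 = 66.3391 MPa
f_b = M / S = 63000000.0 / 888000.0 = 70.9459 MPa
Ratio = f_a / Fa + f_b / Fb
= 66.3391 / 153 + 70.9459 / 194
= 0.7993 (dimensionless)

0.7993 (dimensionless)


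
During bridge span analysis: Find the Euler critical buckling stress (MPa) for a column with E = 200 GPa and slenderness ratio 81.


sigma_cr = pi^2 * E / lambda^2
= 9.8696 * 200000.0 / 81^2
= 9.8696 * 200000.0 / 6561
= 300.8567 MPa

300.8567 MPa


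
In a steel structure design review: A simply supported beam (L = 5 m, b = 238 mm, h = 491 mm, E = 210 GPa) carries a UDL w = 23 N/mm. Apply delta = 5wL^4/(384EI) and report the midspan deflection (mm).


I = 238 * 491^3 / 12 = 2347686958.17 mm^4
L = 5000.0 mm, w = 23 N/mm, E = 210000.0 MPa
delta = 5 * w * L^4 / (384 * E * I)
= 5 * 23 * 5000.0^4 / (384 * 210000.0 * 2347686958.17)
= 0.3797 mm

0.3797 mm


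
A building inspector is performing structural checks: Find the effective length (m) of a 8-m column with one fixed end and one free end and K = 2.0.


L_eff = K * L
= 2.0 * 8
= 16.0 m

16.0 m


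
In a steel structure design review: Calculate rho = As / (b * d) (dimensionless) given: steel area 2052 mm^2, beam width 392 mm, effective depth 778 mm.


rho = As / (b * d)
= 2052 / (392 * 778)
= 2052 / 304976
= 0.006728 (dimensionless)

0.006728 (dimensionless)


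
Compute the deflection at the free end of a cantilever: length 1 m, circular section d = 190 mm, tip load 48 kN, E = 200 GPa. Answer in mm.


I = pi * d^4 / 64 = pi * 190^4 / 64 = 63971171.28 mm^4
L = 1000.0 mm, P = 48000.0 N, E = 200000.0 MPa
delta = P * L^3 / (3 * E * I)
= 48000.0 * 1000.0^3 / (3 * 200000.0 * 63971171.28)
= 1.2506 mm

1.2506 mm


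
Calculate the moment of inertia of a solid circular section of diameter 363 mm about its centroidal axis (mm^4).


r = d / 2 = 363 / 2 = 181.5 mm
I = pi * r^4 / 4 = pi * 181.5^4 / 4
= 852307674.19 mm^4

852307674.19 mm^4


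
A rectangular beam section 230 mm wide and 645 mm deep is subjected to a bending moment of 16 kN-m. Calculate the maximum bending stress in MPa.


I = b * h^3 / 12 = 230 * 645^3 / 12 = 5143109062.5 mm^4
y = h / 2 = 645 / 2 = 322.5 mm
M = 16 kN-m = 16000000.0 N-mm
sigma = M * y / I = 16000000.0 * 322.5 / 5143109062.5
= 1.0 MPa

1.0 MPa


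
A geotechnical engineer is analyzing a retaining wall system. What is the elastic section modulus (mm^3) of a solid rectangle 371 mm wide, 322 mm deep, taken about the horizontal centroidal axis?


S = b * h^2 / 6
= 371 * 322^2 / 6
= 371 * 103684 / 6
= 6411127.33 mm^3

6411127.33 mm^3


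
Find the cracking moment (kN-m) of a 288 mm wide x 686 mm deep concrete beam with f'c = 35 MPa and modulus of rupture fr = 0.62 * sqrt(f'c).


fr = 0.62 * sqrt(35) = 0.62 * 5.9161 = 3.668 MPa
I = 288 * 686^3 / 12 = 7747892544.0 mm^4
y_t = 343.0 mm
M_cr = fr * I / y_t = 3.668 * 7747892544.0 / 343.0 N-mm
= 82.8543 kN-m

82.8543 kN-m


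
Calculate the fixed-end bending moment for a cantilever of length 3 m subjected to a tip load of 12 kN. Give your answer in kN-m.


For a cantilever with a point load at the free end:
M_max = P * L = 12 * 3 = 36 kN-m

36 kN-m


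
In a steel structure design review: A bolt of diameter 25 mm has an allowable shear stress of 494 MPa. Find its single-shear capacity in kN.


A = pi * d^2 / 4 = pi * 25^2 / 4 = 490.8739 mm^2
V = f_v * A / 1000 = 494 * 490.8739 / 1000
= 242.4917 kN

242.4917 kN


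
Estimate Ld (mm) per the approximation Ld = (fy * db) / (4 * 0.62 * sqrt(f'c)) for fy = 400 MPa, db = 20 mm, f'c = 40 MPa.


Ld = (fy * db) / (4 * 0.62 * sqrt(f'c))
= (400 * 20) / (4 * 0.62 * sqrt(40))
= 8000 / 15.6849
= 510.04 mm

510.04 mm


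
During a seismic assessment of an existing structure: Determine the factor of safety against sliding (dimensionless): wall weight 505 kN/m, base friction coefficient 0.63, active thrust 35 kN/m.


Resisting force = mu * W = 0.63 * 505 = 318.15 kN/m
FOS = Resisting / Driving = 318.15 / 35
= 9.09 (dimensionless)

9.09 (dimensionless)


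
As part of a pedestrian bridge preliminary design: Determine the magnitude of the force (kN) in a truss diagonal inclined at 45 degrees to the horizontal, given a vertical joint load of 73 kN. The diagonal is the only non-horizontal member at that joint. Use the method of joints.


At the joint, only the diagonal has a vertical component, so vertical equilibrium gives:
F * sin(45) = 73
F = 73 / sin(45)
= 73 / 0.707107
= 103.24 kN

103.24 kN


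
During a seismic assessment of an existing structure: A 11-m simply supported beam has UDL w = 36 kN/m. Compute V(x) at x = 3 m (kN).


R_A = w * L / 2 = 36 * 11 / 2 = 198.0 kN
V(x) = R_A - w * x = 198.0 - 36 * 3
= 90.0 kN

90.0 kN


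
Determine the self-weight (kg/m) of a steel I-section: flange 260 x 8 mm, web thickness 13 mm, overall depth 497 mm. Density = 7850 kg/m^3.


A_flanges = 2 * 260 * 8 = 4160 mm^2
A_web = (497 - 2 * 8) * 13 = 6253 mm^2
A_total = 4160 + 6253 = 10413 mm^2 = 0.010413 m^2
Weight = rho * A = 7850 * 0.010413 = 81.7421 kg/m

81.7421 kg/m


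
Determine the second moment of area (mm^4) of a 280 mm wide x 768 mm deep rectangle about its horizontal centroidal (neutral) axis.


I = b * h^3 / 12
= 280 * 768^3 / 12
= 280 * 452984832 / 12
= 10569646080.0 mm^4

10569646080.0 mm^4


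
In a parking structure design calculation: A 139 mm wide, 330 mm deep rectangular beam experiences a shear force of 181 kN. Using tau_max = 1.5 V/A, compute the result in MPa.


A = b * h = 139 * 330 = 45870 mm^2
V = 181 kN = 181000.0 N
tau_max = 1.5 * V / A = 1.5 * 181000.0 / 45870
= 5.9189 MPa

5.9189 MPa


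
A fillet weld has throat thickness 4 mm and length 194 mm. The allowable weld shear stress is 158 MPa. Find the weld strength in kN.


Strength = throat * length * allowable stress
= 4 * 194 * 158 N
= 122608 N
= 122.61 kN

122.61 kN


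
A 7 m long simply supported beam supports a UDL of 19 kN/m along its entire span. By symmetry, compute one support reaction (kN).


Total load = w * L = 19 * 7 = 133 kN
By symmetry, each reaction R = total / 2 = 133 / 2 = 66.5 kN

66.5 kN


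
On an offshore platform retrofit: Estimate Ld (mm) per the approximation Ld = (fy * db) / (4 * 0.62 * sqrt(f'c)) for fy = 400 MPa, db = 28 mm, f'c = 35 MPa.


Ld = (fy * db) / (4 * 0.62 * sqrt(f'c))
= (400 * 28) / (4 * 0.62 * sqrt(35))
= 11200 / 14.6719
= 763.37 mm

763.37 mm


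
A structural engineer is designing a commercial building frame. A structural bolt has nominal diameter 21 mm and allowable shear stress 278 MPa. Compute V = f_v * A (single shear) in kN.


A = pi * d^2 / 4 = pi * 21^2 / 4 = 346.3606 mm^2
V = f_v * A / 1000 = 278 * 346.3606 / 1000
= 96.2882 kN

96.2882 kN


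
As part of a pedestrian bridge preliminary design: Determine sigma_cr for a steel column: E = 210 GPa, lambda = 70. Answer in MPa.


sigma_cr = pi^2 * E / lambda^2
= 9.8696 * 210000.0 / 70^2
= 9.8696 * 210000.0 / 4900
= 422.983 MPa

422.983 MPa


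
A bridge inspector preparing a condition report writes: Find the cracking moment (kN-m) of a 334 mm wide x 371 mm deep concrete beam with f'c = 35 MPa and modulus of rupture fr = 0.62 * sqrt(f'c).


fr = 0.62 * sqrt(35) = 0.62 * 5.9161 = 3.668 MPa
I = 334 * 371^3 / 12 = 1421303906.17 mm^4
y_t = 185.5 mm
M_cr = fr * I / y_t = 3.668 * 1421303906.17 / 185.5 N-mm
= 28.104 kN-m

28.104 kN-m


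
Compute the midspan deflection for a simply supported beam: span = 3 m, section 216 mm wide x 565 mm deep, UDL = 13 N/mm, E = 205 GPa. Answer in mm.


I = 216 * 565^3 / 12 = 3246518250.0 mm^4
L = 3000.0 mm, w = 13 N/mm, E = 205000.0 MPa
delta = 5 * w * L^4 / (384 * E * I)
= 5 * 13 * 3000.0^4 / (384 * 205000.0 * 3246518250.0)
= 0.0206 mm

0.0206 mm


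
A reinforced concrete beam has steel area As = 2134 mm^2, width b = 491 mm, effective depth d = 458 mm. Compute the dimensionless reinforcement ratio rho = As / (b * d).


rho = As / (b * d)
= 2134 / (491 * 458)
= 2134 / 224878
= 0.00949 (dimensionless)

0.00949 (dimensionless)


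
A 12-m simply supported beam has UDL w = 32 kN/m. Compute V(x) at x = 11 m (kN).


R_A = w * L / 2 = 32 * 12 / 2 = 192.0 kN
V(x) = R_A - w * x = 192.0 - 32 * 11
= -160.0 kN

-160.0 kN


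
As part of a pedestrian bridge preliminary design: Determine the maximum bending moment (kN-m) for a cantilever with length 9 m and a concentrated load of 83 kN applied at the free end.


For a cantilever with a point load at the free end:
M_max = P * L = 83 * 9 = 747 kN-m

747 kN-m


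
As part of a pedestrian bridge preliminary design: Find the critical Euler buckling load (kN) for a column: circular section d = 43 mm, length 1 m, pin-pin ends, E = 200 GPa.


I = pi * d^4 / 64 = 167820.0 mm^4
L = 1000.0 mm
P_cr = pi^2 * E * I / L^2
= 9.8696 * 200000.0 * 167820.0 / 1000.0^2
= 331263.41 N = 331.2634 kN

331.2634 kN


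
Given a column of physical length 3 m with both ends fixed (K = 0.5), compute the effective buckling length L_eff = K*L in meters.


L_eff = K * L
= 0.5 * 3
= 1.5 m

1.5 m


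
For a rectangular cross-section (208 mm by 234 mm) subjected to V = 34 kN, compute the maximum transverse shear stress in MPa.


A = b * h = 208 * 234 = 48672 mm^2
V = 34 kN = 34000.0 N
tau_max = 1.5 * V / A = 1.5 * 34000.0 / 48672
= 1.0478 MPa

1.0478 MPa


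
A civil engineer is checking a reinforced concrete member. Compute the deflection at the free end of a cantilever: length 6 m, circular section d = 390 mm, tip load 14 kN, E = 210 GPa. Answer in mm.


I = pi * d^4 / 64 = pi * 390^4 / 64 = 1135607695.33 mm^4
L = 6000.0 mm, P = 14000.0 N, E = 210000.0 MPa
delta = P * L^3 / (3 * E * I)
= 14000.0 * 6000.0^3 / (3 * 210000.0 * 1135607695.33)
= 4.2268 mm

4.2268 mm


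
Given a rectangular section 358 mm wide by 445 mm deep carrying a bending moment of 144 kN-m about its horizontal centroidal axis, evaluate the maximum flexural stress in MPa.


I = b * h^3 / 12 = 358 * 445^3 / 12 = 2628946895.83 mm^4
y = h / 2 = 445 / 2 = 222.5 mm
M = 144 kN-m = 144000000.0 N-mm
sigma = M * y / I = 144000000.0 * 222.5 / 2628946895.83
= 12.19 MPa

12.19 MPa


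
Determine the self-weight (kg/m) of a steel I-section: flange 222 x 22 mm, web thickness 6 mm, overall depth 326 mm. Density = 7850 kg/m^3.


A_flanges = 2 * 222 * 22 = 9768 mm^2
A_web = (326 - 2 * 22) * 6 = 1692 mm^2
A_total = 9768 + 1692 = 11460 mm^2 = 0.011460 m^2
Weight = rho * A = 7850 * 0.011460 = 89.961 kg/m

89.961 kg/m


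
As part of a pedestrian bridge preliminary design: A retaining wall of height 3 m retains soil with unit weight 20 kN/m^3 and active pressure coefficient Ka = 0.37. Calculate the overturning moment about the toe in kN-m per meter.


Pa = 0.5 * Ka * gamma * H^2
= 0.5 * 0.37 * 20 * 3^2
= 33.3 kN/m
Arm = H / 3 = 3 / 3 = 1.0 m
Mo = Pa * arm = Pa * H / 3 = 33.3 * 3 / 3 = 33.3 kN-m/m

33.3 kN-m/m


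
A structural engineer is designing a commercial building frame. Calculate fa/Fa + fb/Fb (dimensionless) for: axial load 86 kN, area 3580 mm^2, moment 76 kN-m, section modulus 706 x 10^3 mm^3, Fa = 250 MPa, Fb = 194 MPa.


f_a = P / A = 86000.0 / 3580 = 24.0223 MPa
f_b = M / S = 76000000.0 / 706000.0 = 107.6487 MPa
Ratio = f_a / Fa + f_b / Fb
= 24.0223 / 250 + 107.6487 / 194
= 0.651 (dimensionless)

0.651 (dimensionless)


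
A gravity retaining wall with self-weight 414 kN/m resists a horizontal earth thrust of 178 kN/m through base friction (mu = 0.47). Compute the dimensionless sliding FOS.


Resisting force = mu * W = 0.47 * 414 = 194.58 kN/m
FOS = Resisting / Driving = 194.58 / 178
= 1.0931 (dimensionless)

1.0931 (dimensionless)


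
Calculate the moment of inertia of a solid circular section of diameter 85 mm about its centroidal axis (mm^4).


r = d / 2 = 85 / 2 = 42.5 mm
I = pi * r^4 / 4 = pi * 42.5^4 / 4
= 2562392.19 mm^4

2562392.19 mm^4


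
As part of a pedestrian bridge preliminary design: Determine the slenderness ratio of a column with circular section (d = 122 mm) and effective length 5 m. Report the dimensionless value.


Radius of gyration r = d / 4 = 122 / 4 = 30.5 mm
L_eff = 5000.0 mm
Slenderness ratio = L / r = 5000.0 / 30.5 = 163.93 (dimensionless)

163.93 (dimensionless)


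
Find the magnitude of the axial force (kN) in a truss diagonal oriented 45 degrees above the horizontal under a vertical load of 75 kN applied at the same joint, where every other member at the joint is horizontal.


At the joint, only the diagonal has a vertical component, so vertical equilibrium gives:
F * sin(45) = 75
F = 75 / sin(45)
= 75 / 0.707107
= 106.07 kN

106.07 kN


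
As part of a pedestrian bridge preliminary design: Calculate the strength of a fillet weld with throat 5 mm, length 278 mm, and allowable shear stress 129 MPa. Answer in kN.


Strength = throat * length * allowable stress
= 5 * 278 * 129 N
= 179310 N
= 179.31 kN

179.31 kN


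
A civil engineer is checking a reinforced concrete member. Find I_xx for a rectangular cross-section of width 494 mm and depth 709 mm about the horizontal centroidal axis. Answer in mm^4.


I = b * h^3 / 12
= 494 * 709^3 / 12
= 494 * 356400829 / 12
= 14671834127.17 mm^4

14671834127.17 mm^4


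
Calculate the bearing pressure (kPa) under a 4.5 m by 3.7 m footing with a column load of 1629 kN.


A = 4.5 * 3.7 = 16.65 m^2
q = P / A = 1629 / 16.65
= 97.8378 kPa

97.8378 kPa


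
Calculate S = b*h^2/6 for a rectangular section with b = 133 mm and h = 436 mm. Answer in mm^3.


S = b * h^2 / 6
= 133 * 436^2 / 6
= 133 * 190096 / 6
= 4213794.67 mm^3

4213794.67 mm^3


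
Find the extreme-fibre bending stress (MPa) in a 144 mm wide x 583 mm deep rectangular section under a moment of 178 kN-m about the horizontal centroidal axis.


I = b * h^3 / 12 = 144 * 583^3 / 12 = 2377863444.0 mm^4
y = h / 2 = 583 / 2 = 291.5 mm
M = 178 kN-m = 178000000.0 N-mm
sigma = M * y / I = 178000000.0 * 291.5 / 2377863444.0
= 21.82 MPa

21.82 MPa


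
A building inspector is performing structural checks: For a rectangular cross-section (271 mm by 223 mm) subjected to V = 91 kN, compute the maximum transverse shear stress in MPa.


A = b * h = 271 * 223 = 60433 mm^2
V = 91 kN = 91000.0 N
tau_max = 1.5 * V / A = 1.5 * 91000.0 / 60433
= 2.2587 MPa

2.2587 MPa


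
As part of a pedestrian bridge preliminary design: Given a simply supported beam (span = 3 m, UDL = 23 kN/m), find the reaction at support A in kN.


Total load = w * L = 23 * 3 = 69 kN
By symmetry, each reaction R = total / 2 = 69 / 2 = 34.5 kN

34.5 kN


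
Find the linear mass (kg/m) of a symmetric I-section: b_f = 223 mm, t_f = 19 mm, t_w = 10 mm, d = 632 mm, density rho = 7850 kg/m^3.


A_flanges = 2 * 223 * 19 = 8474 mm^2
A_web = (632 - 2 * 19) * 10 = 5940 mm^2
A_total = 8474 + 5940 = 14414 mm^2 = 0.014414 m^2
Weight = rho * A = 7850 * 0.014414 = 113.1499 kg/m

113.1499 kg/m


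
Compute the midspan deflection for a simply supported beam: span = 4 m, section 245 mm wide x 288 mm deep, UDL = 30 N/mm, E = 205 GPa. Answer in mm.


I = 245 * 288^3 / 12 = 487710720.0 mm^4
L = 4000.0 mm, w = 30 N/mm, E = 205000.0 MPa
delta = 5 * w * L^4 / (384 * E * I)
= 5 * 30 * 4000.0^4 / (384 * 205000.0 * 487710720.0)
= 1.0002 mm

1.0002 mm


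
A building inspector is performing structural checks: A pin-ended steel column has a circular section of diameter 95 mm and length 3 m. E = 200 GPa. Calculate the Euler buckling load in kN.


I = pi * d^4 / 64 = 3998198.21 mm^4
L = 3000.0 mm
P_cr = pi^2 * E * I / L^2
= 9.8696 * 200000.0 * 3998198.21 / 3000.0^2
= 876902.99 N = 876.903 kN

876.903 kN


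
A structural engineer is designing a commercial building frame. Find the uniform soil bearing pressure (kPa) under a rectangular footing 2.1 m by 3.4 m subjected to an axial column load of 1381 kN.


A = 2.1 * 3.4 = 7.14 m^2
q = P / A = 1381 / 7.14
= 193.4174 kPa

193.4174 kPa


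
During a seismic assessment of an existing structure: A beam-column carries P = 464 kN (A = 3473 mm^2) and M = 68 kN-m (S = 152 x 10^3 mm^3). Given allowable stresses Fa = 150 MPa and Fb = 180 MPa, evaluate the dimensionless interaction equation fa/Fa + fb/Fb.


f_a = P / A = 464000.0 / 3473 = 133.6021 MPa
f_b = M / S = 68000000.0 / 152000.0 = 447.3684 MPa
Ratio = f_a / Fa + f_b / Fb
= 133.6021 / 150 + 447.3684 / 180
= 3.3761 (dimensionless)

3.3761 (dimensionless)


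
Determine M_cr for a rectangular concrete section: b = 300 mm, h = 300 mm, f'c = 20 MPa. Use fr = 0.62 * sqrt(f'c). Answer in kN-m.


fr = 0.62 * sqrt(20) = 0.62 * 4.4721 = 2.7727 MPa
I = 300 * 300^3 / 12 = 675000000.0 mm^4
y_t = 150.0 mm
M_cr = fr * I / y_t = 2.7727 * 675000000.0 / 150.0 N-mm
= 12.4773 kN-m

12.4773 kN-m
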